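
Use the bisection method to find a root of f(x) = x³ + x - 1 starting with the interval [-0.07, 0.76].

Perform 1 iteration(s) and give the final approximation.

f(x) = x³ + x - 1
Initial interval: [-0.07, 0.76]

Iteration 1:
  c_1 = (-0.070000 + 0.760000)/2 = 0.345000
  f(c_1) = f(0.345000) = -0.613936
  f(a) × f(c) ≥ 0, new interval: [0.345000, 0.760000]

After 1 iteration(s), the approximation is c_1 = 0.345000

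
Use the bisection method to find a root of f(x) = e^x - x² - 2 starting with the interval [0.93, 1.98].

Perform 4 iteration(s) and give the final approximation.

f(x) = e^x - x² - 2
Initial interval: [0.93, 1.98]

Iteration 1:
  c_1 = (0.930000 + 1.980000)/2 = 1.455000
  f(c_1) = f(1.455000) = 0.167458
  f(a) × f(c) < 0, new interval: [0.930000, 1.455000]
Iteration 2:
  c_2 = (0.930000 + 1.455000)/2 = 1.192500
  f(c_2) = f(1.192500) = -0.126747
  f(a) × f(c) ≥ 0, new interval: [1.192500, 1.455000]
Iteration 3:
  c_3 = (1.192500 + 1.455000)/2 = 1.323750
  f(c_3) = f(1.323750) = 0.005171
  f(a) × f(c) < 0, new interval: [1.192500, 1.323750]
Iteration 4:
  c_4 = (1.192500 + 1.323750)/2 = 1.258125
  f(c_4) = f(1.258125) = -0.064061
  f(a) × f(c) ≥ 0, new interval: [1.258125, 1.323750]

After 4 iteration(s), the approximation is c_4 = 1.258125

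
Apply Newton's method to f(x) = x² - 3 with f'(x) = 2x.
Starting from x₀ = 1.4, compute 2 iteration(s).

f(x) = x² - 3
f'(x) = 2x
x₀ = 1.4

Newton-Raphson formula: x_{n+1} = x_n - f(x_n)/f'(x_n)

Iteration 1:
  f(1.400000) = -1.040000
  f'(1.400000) = 2.800000
  x_1 = 1.400000 - (-1.040000)/2.800000 = 1.771429
Iteration 2:
  f(1.771429) = 0.137959
  f'(1.771429) = 3.542857
  x_2 = 1.771429 - 0.137959/3.542857 = 1.732488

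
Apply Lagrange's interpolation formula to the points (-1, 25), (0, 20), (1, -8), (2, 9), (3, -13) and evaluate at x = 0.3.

Lagrange interpolation formula:
P(x) = Σ yᵢ × Lᵢ(x)
where Lᵢ(x) = Π_{j≠i} (x - xⱼ)/(xᵢ - xⱼ)

L_0(0.3) = (0.3 - 0)/(-1 - 0) × (0.3 - 1)/(-1 - 1) × (0.3 - 2)/(-1 - 2) × (0.3 - 3)/(-1 - 3) = -0.040163
L_1(0.3) = (0.3 - (-1))/(0 - (-1)) × (0.3 - 1)/(0 - 1) × (0.3 - 2)/(0 - 2) × (0.3 - 3)/(0 - 3) = 0.696150
L_2(0.3) = (0.3 - (-1))/(1 - (-1)) × (0.3 - 0)/(1 - 0) × (0.3 - 2)/(1 - 2) × (0.3 - 3)/(1 - 3) = 0.447525
L_3(0.3) = (0.3 - (-1))/(2 - (-1)) × (0.3 - 0)/(2 - 0) × (0.3 - 1)/(2 - 1) × (0.3 - 3)/(2 - 3) = -0.122850
L_4(0.3) = (0.3 - (-1))/(3 - (-1)) × (0.3 - 0)/(3 - 0) × (0.3 - 1)/(3 - 1) × (0.3 - 2)/(3 - 2) = 0.019338

P(0.3) = 25×L_0(0.3) + 20×L_1(0.3) + (-8)×L_2(0.3) + 9×L_3(0.3) + (-13)×L_4(0.3)
P(0.3) = 7.981700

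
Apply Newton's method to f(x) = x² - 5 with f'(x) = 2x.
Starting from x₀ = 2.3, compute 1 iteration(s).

f(x) = x² - 5
f'(x) = 2x
x₀ = 2.3

Newton-Raphson formula: x_{n+1} = x_n - f(x_n)/f'(x_n)

Iteration 1:
  f(2.300000) = 0.290000
  f'(2.300000) = 4.600000
  x_1 = 2.300000 - 0.290000/4.600000 = 2.236957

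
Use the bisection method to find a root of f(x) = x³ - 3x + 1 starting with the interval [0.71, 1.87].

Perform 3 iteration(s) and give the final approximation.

f(x) = x³ - 3x + 1
Initial interval: [0.71, 1.87]

Iteration 1:
  c_1 = (0.710000 + 1.870000)/2 = 1.290000
  f(c_1) = f(1.290000) = -0.723311
  f(a) × f(c) ≥ 0, new interval: [1.290000, 1.870000]
Iteration 2:
  c_2 = (1.290000 + 1.870000)/2 = 1.580000
  f(c_2) = f(1.580000) = 0.204312
  f(a) × f(c) < 0, new interval: [1.290000, 1.580000]
Iteration 3:
  c_3 = (1.290000 + 1.580000)/2 = 1.435000
  f(c_3) = f(1.435000) = -0.350012
  f(a) × f(c) ≥ 0, new interval: [1.435000, 1.580000]

After 3 iteration(s), the approximation is c_3 = 1.435000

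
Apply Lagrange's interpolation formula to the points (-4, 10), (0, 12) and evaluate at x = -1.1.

Lagrange interpolation formula:
P(x) = Σ yᵢ × Lᵢ(x)
where Lᵢ(x) = Π_{j≠i} (x - xⱼ)/(xᵢ - xⱼ)

L_0(-1.1) = (-1.1 - 0)/(-4 - 0) = 0.275000
L_1(-1.1) = (-1.1 - (-4))/(0 - (-4)) = 0.725000

P(-1.1) = 10×L_0(-1.1) + 12×L_1(-1.1)
P(-1.1) = 11.450000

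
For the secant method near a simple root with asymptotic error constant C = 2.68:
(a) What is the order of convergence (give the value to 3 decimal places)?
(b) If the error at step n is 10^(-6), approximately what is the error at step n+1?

(a) Secant method has superlinear convergence with order φ = (1+√5)/2 ≈ 1.618.
    This means |e_{n+1}| ≈ C|e_n|^1.618.

(b) With |e_n| = 10^(-6) and C = 2.68:
    |e_{n+1}| ≈ 2.68 × (10^(-6))^1.618 = 2.68 × 10^(-9.71)

(a) ≈ 1.618 (golden ratio); (b) |e_{n+1}| ≈ 5.247e-10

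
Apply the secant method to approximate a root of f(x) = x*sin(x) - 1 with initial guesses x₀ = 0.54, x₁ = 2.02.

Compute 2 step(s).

f(x) = x*sin(x) - 1
x₀ = 0.54, x₁ = 2.02

Secant formula: x_{n+1} = x_n - f(x_n)(x_n - x_{n-1})/(f(x_n) - f(x_{n-1}))

Iteration 1:
  f(0.540000) = -0.722367
  f(2.020000) = 0.819602
  x_2 = 2.020000 - 0.819602×(2.020000 - 0.540000)/(0.819602 - (-0.722367))
       = 1.233336
Iteration 2:
  f(2.020000) = 0.819602
  f(1.233336) = 0.163774
  x_3 = 1.233336 - 0.163774×(1.233336 - 2.020000)/(0.163774 - 0.819602)
       = 1.036889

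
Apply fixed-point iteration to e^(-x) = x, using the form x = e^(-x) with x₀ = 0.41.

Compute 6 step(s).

Equation: e^(-x) = x
Fixed-point form: x = e^(-x)
x₀ = 0.41

x_1 = g(0.410000) = 0.663650
x_2 = g(0.663650) = 0.514968
x_3 = g(0.514968) = 0.597520
x_4 = g(0.597520) = 0.550175
x_5 = g(0.550175) = 0.576849
x_6 = g(0.576849) = 0.561665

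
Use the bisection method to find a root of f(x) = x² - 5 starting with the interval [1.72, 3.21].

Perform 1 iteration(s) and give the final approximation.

f(x) = x² - 5
Initial interval: [1.72, 3.21]

Iteration 1:
  c_1 = (1.720000 + 3.210000)/2 = 2.465000
  f(c_1) = f(2.465000) = 1.076225
  f(a) × f(c) < 0, new interval: [1.720000, 2.465000]

After 1 iteration(s), the approximation is c_1 = 2.465000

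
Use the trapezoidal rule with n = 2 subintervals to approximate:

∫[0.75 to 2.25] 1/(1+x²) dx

f(x) = 1/(1+x²)
a = 0.75, b = 2.25, n = 2
h = (b - a)/n = 0.750000

Trapezoidal rule: (h/2)[f(x₀) + 2f(x₁) + 2f(x₂) + ... + f(xₙ)]

x_0 = 0.7500, f(x_0) = 0.640000, coefficient = 1
x_1 = 1.5000, f(x_1) = 0.307692, coefficient = 2
x_2 = 2.2500, f(x_2) = 0.164948, coefficient = 1

I ≈ (0.750000/2) × 1.420333 = 0.532625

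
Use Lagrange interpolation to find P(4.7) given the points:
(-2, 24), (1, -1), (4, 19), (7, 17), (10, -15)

Lagrange interpolation formula:
P(x) = Σ yᵢ × Lᵢ(x)
where Lᵢ(x) = Π_{j≠i} (x - xⱼ)/(xᵢ - xⱼ)

L_0(4.7) = (4.7 - 1)/(-2 - 1) × (4.7 - 4)/(-2 - 4) × (4.7 - 7)/(-2 - 7) × (4.7 - 10)/(-2 - 10) = 0.016241
L_1(4.7) = (4.7 - (-2))/(1 - (-2)) × (4.7 - 4)/(1 - 4) × (4.7 - 7)/(1 - 7) × (4.7 - 10)/(1 - 10) = -0.117636
L_2(4.7) = (4.7 - (-2))/(4 - (-2)) × (4.7 - 1)/(4 - 1) × (4.7 - 7)/(4 - 7) × (4.7 - 10)/(4 - 10) = 0.932685
L_3(4.7) = (4.7 - (-2))/(7 - (-2)) × (4.7 - 1)/(7 - 1) × (4.7 - 4)/(7 - 4) × (4.7 - 10)/(7 - 10) = 0.189241
L_4(4.7) = (4.7 - (-2))/(10 - (-2)) × (4.7 - 1)/(10 - 1) × (4.7 - 4)/(10 - 4) × (4.7 - 7)/(10 - 7) = -0.020531

P(4.7) = 24×L_0(4.7) + (-1)×L_1(4.7) + 19×L_2(4.7) + 17×L_3(4.7) + (-15)×L_4(4.7)
P(4.7) = 21.753491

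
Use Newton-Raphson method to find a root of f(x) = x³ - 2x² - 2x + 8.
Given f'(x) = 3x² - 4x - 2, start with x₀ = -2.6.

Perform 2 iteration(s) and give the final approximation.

f(x) = x³ - 2x² - 2x + 8
f'(x) = 3x² - 4x - 2
x₀ = -2.6

Newton-Raphson formula: x_{n+1} = x_n - f(x_n)/f'(x_n)

Iteration 1:
  f(-2.600000) = -17.896000
  f'(-2.600000) = 28.680000
  x_1 = -2.600000 - (-17.896000)/28.680000 = -1.976011
Iteration 2:
  f(-1.976011) = -3.572791
  f'(-1.976011) = 17.617905
  x_2 = -1.976011 - (-3.572791)/17.617905 = -1.773218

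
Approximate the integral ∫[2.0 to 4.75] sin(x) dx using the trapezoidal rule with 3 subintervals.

f(x) = sin(x)
a = 2.0, b = 4.75, n = 3
h = (b - a)/n = 0.916667

Trapezoidal rule: (h/2)[f(x₀) + 2f(x₁) + 2f(x₂) + ... + f(xₙ)]

x_0 = 2.0000, f(x_0) = 0.909297, coefficient = 1
x_1 = 2.9167, f(x_1) = 0.223034, coefficient = 2
x_2 = 3.8333, f(x_2) = -0.637879, coefficient = 2
x_3 = 4.7500, f(x_3) = -0.999293, coefficient = 1

I ≈ (0.916667/2) × -0.919684 = -0.421522
Exact value: -0.453749
Error: 0.032227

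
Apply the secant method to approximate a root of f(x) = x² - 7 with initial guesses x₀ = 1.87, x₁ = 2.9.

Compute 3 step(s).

f(x) = x² - 7
x₀ = 1.87, x₁ = 2.9

Secant formula: x_{n+1} = x_n - f(x_n)(x_n - x_{n-1})/(f(x_n) - f(x_{n-1}))

Iteration 1:
  f(1.870000) = -3.503100
  f(2.900000) = 1.410000
  x_2 = 2.900000 - 1.410000×(2.900000 - 1.870000)/(1.410000 - (-3.503100))
       = 2.604403
Iteration 2:
  f(2.900000) = 1.410000
  f(2.604403) = -0.217088
  x_3 = 2.604403 - (-0.217088)×(2.604403 - 2.900000)/(-0.217088 - 1.410000)
       = 2.643841
Iteration 3:
  f(2.604403) = -0.217088
  f(2.643841) = -0.010103
  x_4 = 2.643841 - (-0.010103)×(2.643841 - 2.604403)/(-0.010103 - (-0.217088))
       = 2.645766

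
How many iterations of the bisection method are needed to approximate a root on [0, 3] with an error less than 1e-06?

We need (b-a)/2^n ≤ 1e-06
(3 - 0)/2^n ≤ 1e-06
3/2^n ≤ 1e-06
2^n ≥ 3000000
n ≥ log₂(3000000) = 21.52
n ≥ 22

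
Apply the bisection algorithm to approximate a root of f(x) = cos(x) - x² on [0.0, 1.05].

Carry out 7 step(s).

f(x) = cos(x) - x²
Initial interval: [0.0, 1.05]

Iteration 1:
  c_1 = (0.000000 + 1.050000)/2 = 0.525000
  f(c_1) = f(0.525000) = 0.589699
  f(a) × f(c) ≥ 0, new interval: [0.525000, 1.050000]
Iteration 2:
  c_2 = (0.525000 + 1.050000)/2 = 0.787500
  f(c_2) = f(0.787500) = 0.085463
  f(a) × f(c) ≥ 0, new interval: [0.787500, 1.050000]
Iteration 3:
  c_3 = (0.787500 + 1.050000)/2 = 0.918750
  f(c_3) = f(0.918750) = -0.237287
  f(a) × f(c) < 0, new interval: [0.787500, 0.918750]
Iteration 4:
  c_4 = (0.787500 + 0.918750)/2 = 0.853125
  f(c_4) = f(0.853125) = -0.070190
  f(a) × f(c) < 0, new interval: [0.787500, 0.853125]
Iteration 5:
  c_5 = (0.787500 + 0.853125)/2 = 0.820313
  f(c_5) = f(0.820313) = 0.009080
  f(a) × f(c) ≥ 0, new interval: [0.820313, 0.853125]
Iteration 6:
  c_6 = (0.820313 + 0.853125)/2 = 0.836719
  f(c_6) = f(0.836719) = -0.030196
  f(a) × f(c) < 0, new interval: [0.820313, 0.836719]
Iteration 7:
  c_7 = (0.820313 + 0.836719)/2 = 0.828516
  f(c_7) = f(0.828516) = -0.010468
  f(a) × f(c) < 0, new interval: [0.820313, 0.828516]

After 7 iteration(s), the approximation is c_7 = 0.828516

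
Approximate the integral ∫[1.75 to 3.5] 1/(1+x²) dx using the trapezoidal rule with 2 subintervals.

f(x) = 1/(1+x²)
a = 1.75, b = 3.5, n = 2
h = (b - a)/n = 0.875000

Trapezoidal rule: (h/2)[f(x₀) + 2f(x₁) + 2f(x₂) + ... + f(xₙ)]

x_0 = 1.7500, f(x_0) = 0.246154, coefficient = 1
x_1 = 2.6250, f(x_1) = 0.126733, coefficient = 2
x_2 = 3.5000, f(x_2) = 0.075472, coefficient = 1

I ≈ (0.875000/2) × 0.575091 = 0.251602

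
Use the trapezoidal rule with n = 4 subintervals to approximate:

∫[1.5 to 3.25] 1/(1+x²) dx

f(x) = 1/(1+x²)
a = 1.5, b = 3.25, n = 4
h = (b - a)/n = 0.437500

Trapezoidal rule: (h/2)[f(x₀) + 2f(x₁) + 2f(x₂) + ... + f(xₙ)]

x_0 = 1.5000, f(x_0) = 0.307692, coefficient = 1
x_1 = 1.9375, f(x_1) = 0.210353, coefficient = 2
x_2 = 2.3750, f(x_2) = 0.150588, coefficient = 2
x_3 = 2.8125, f(x_3) = 0.112231, coefficient = 2
x_4 = 3.2500, f(x_4) = 0.086486, coefficient = 1

I ≈ (0.437500/2) × 1.340525 = 0.293240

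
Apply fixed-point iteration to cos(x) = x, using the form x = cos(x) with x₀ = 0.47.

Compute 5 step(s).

Equation: cos(x) = x
Fixed-point form: x = cos(x)
x₀ = 0.47

x_1 = g(0.470000) = 0.891568
x_2 = g(0.891568) = 0.628193
x_3 = g(0.628193) = 0.809091
x_4 = g(0.809091) = 0.690157
x_5 = g(0.690157) = 0.771146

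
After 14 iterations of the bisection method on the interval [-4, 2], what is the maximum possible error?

Bisection error bound: |error| ≤ (b-a)/2^n
|error| ≤ (2 - (-4))/2^14 = 6/2^14
|error| ≤ 0.0003662109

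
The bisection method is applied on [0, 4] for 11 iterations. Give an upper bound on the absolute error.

Bisection error bound: |error| ≤ (b-a)/2^n
|error| ≤ (4 - 0)/2^11 = 4/2^11
|error| ≤ 0.0019531250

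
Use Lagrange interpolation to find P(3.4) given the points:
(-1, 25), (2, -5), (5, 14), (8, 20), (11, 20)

Lagrange interpolation formula:
P(x) = Σ yᵢ × Lᵢ(x)
where Lᵢ(x) = Π_{j≠i} (x - xⱼ)/(xᵢ - xⱼ)

L_0(3.4) = (3.4 - 2)/(-1 - 2) × (3.4 - 5)/(-1 - 5) × (3.4 - 8)/(-1 - 8) × (3.4 - 11)/(-1 - 11) = -0.040283
L_1(3.4) = (3.4 - (-1))/(2 - (-1)) × (3.4 - 5)/(2 - 5) × (3.4 - 8)/(2 - 8) × (3.4 - 11)/(2 - 11) = 0.506416
L_2(3.4) = (3.4 - (-1))/(5 - (-1)) × (3.4 - 2)/(5 - 2) × (3.4 - 8)/(5 - 8) × (3.4 - 11)/(5 - 11) = 0.664672
L_3(3.4) = (3.4 - (-1))/(8 - (-1)) × (3.4 - 2)/(8 - 2) × (3.4 - 5)/(8 - 5) × (3.4 - 11)/(8 - 11) = -0.154127
L_4(3.4) = (3.4 - (-1))/(11 - (-1)) × (3.4 - 2)/(11 - 2) × (3.4 - 5)/(11 - 5) × (3.4 - 8)/(11 - 8) = 0.023322

P(3.4) = 25×L_0(3.4) + (-5)×L_1(3.4) + 14×L_2(3.4) + 20×L_3(3.4) + 20×L_4(3.4)
P(3.4) = 3.150143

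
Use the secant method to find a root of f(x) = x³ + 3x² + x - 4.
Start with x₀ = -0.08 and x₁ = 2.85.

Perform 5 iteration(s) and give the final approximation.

f(x) = x³ + 3x² + x - 4
x₀ = -0.08, x₁ = 2.85

Secant formula: x_{n+1} = x_n - f(x_n)(x_n - x_{n-1})/(f(x_n) - f(x_{n-1}))

Iteration 1:
  f(-0.080000) = -4.061312
  f(2.850000) = 46.366625
  x_2 = 2.850000 - 46.366625×(2.850000 - (-0.080000))/(46.366625 - (-4.061312))
       = 0.155973
Iteration 2:
  f(2.850000) = 46.366625
  f(0.155973) = -3.767249
  x_3 = 0.155973 - (-3.767249)×(0.155973 - 2.850000)/(-3.767249 - 46.366625)
       = 0.358413
Iteration 3:
  f(0.155973) = -3.767249
  f(0.358413) = -3.210167
  x_4 = 0.358413 - (-3.210167)×(0.358413 - 0.155973)/(-3.210167 - (-3.767249))
       = 1.524962
Iteration 4:
  f(0.358413) = -3.210167
  f(1.524962) = 8.047807
  x_5 = 1.524962 - 8.047807×(1.524962 - 0.358413)/(8.047807 - (-3.210167))
       = 0.691050
Iteration 5:
  f(1.524962) = 8.047807
  f(0.691050) = -1.546291
  x_6 = 0.691050 - (-1.546291)×(0.691050 - 1.524962)/(-1.546291 - 8.047807)
       = 0.825452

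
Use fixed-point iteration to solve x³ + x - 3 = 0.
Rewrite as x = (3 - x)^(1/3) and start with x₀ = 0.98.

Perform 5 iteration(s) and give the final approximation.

Equation: x³ + x - 3 = 0
Fixed-point form: x = (3 - x)^(1/3)
x₀ = 0.98

x_1 = g(0.980000) = 1.264107
x_2 = g(1.264107) = 1.201824
x_3 = g(1.201824) = 1.216029
x_4 = g(1.216029) = 1.212819
x_5 = g(1.212819) = 1.213546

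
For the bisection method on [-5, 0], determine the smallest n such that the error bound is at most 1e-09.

We need (b-a)/2^n ≤ 1e-09
(0 - (-5))/2^n ≤ 1e-09
5/2^n ≤ 1e-09
2^n ≥ 5000000000
n ≥ log₂(5000000000) = 32.22
n ≥ 33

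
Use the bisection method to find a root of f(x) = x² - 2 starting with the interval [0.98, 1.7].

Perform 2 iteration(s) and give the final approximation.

f(x) = x² - 2
Initial interval: [0.98, 1.7]

Iteration 1:
  c_1 = (0.980000 + 1.700000)/2 = 1.340000
  f(c_1) = f(1.340000) = -0.204400
  f(a) × f(c) ≥ 0, new interval: [1.340000, 1.700000]
Iteration 2:
  c_2 = (1.340000 + 1.700000)/2 = 1.520000
  f(c_2) = f(1.520000) = 0.310400
  f(a) × f(c) < 0, new interval: [1.340000, 1.520000]

After 2 iteration(s), the approximation is c_2 = 1.520000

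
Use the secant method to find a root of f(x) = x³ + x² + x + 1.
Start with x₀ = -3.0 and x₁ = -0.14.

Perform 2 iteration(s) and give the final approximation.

f(x) = x³ + x² + x + 1
x₀ = -3.0, x₁ = -0.14

Secant formula: x_{n+1} = x_n - f(x_n)(x_n - x_{n-1})/(f(x_n) - f(x_{n-1}))

Iteration 1:
  f(-3.000000) = -20.000000
  f(-0.140000) = 0.876856
  x_2 = -0.140000 - 0.876856×(-0.140000 - (-3.000000))/(0.876856 - (-20.000000))
       = -0.260124
Iteration 2:
  f(-0.140000) = 0.876856
  f(-0.260124) = 0.789939
  x_3 = -0.260124 - 0.789939×(-0.260124 - (-0.140000))/(0.789939 - 0.876856)
       = -1.351867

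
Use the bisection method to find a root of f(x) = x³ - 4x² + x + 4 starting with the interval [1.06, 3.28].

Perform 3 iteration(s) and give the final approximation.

f(x) = x³ - 4x² + x + 4
Initial interval: [1.06, 3.28]

Iteration 1:
  c_1 = (1.060000 + 3.280000)/2 = 2.170000
  f(c_1) = f(2.170000) = -2.447287
  f(a) × f(c) < 0, new interval: [1.060000, 2.170000]
Iteration 2:
  c_2 = (1.060000 + 2.170000)/2 = 1.615000
  f(c_2) = f(1.615000) = -0.605617
  f(a) × f(c) < 0, new interval: [1.060000, 1.615000]
Iteration 3:
  c_3 = (1.060000 + 1.615000)/2 = 1.337500
  f(c_3) = f(1.337500) = 0.574537
  f(a) × f(c) ≥ 0, new interval: [1.337500, 1.615000]

After 3 iteration(s), the approximation is c_3 = 1.337500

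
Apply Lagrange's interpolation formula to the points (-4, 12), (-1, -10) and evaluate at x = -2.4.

Lagrange interpolation formula:
P(x) = Σ yᵢ × Lᵢ(x)
where Lᵢ(x) = Π_{j≠i} (x - xⱼ)/(xᵢ - xⱼ)

L_0(-2.4) = (-2.4 - (-1))/(-4 - (-1)) = 0.466667
L_1(-2.4) = (-2.4 - (-4))/(-1 - (-4)) = 0.533333

P(-2.4) = 12×L_0(-2.4) + (-10)×L_1(-2.4)
P(-2.4) = 0.266667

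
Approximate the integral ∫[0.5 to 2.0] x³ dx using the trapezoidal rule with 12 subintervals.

f(x) = x³
a = 0.5, b = 2.0, n = 12
h = (b - a)/n = 0.125000

Trapezoidal rule: (h/2)[f(x₀) + 2f(x₁) + 2f(x₂) + ... + f(xₙ)]

x_0 = 0.5000, f(x_0) = 0.125000, coefficient = 1
x_1 = 0.6250, f(x_1) = 0.244141, coefficient = 2
x_2 = 0.7500, f(x_2) = 0.421875, coefficient = 2
x_3 = 0.8750, f(x_3) = 0.669922, coefficient = 2
x_4 = 1.0000, f(x_4) = 1.000000, coefficient = 2
x_5 = 1.1250, f(x_5) = 1.423828, coefficient = 2
x_6 = 1.2500, f(x_6) = 1.953125, coefficient = 2
x_7 = 1.3750, f(x_7) = 2.599609, coefficient = 2
x_8 = 1.5000, f(x_8) = 3.375000, coefficient = 2
x_9 = 1.6250, f(x_9) = 4.291016, coefficient = 2
x_10 = 1.7500, f(x_10) = 5.359375, coefficient = 2
x_11 = 1.8750, f(x_11) = 6.591797, coefficient = 2
x_12 = 2.0000, f(x_12) = 8.000000, coefficient = 1

I ≈ (0.125000/2) × 63.984375 = 3.999023
Exact value: 3.984375
Error: 0.014648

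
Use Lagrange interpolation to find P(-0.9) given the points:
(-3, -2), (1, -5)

Lagrange interpolation formula:
P(x) = Σ yᵢ × Lᵢ(x)
where Lᵢ(x) = Π_{j≠i} (x - xⱼ)/(xᵢ - xⱼ)

L_0(-0.9) = (-0.9 - 1)/(-3 - 1) = 0.475000
L_1(-0.9) = (-0.9 - (-3))/(1 - (-3)) = 0.525000

P(-0.9) = (-2)×L_0(-0.9) + (-5)×L_1(-0.9)
P(-0.9) = -3.575000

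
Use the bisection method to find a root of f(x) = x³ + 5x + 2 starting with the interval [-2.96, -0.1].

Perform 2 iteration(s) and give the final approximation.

f(x) = x³ + 5x + 2
Initial interval: [-2.96, -0.1]

Iteration 1:
  c_1 = (-2.960000 + (-0.100000))/2 = -1.530000
  f(c_1) = f(-1.530000) = -9.231577
  f(a) × f(c) ≥ 0, new interval: [-1.530000, -0.100000]
Iteration 2:
  c_2 = (-1.530000 + (-0.100000))/2 = -0.815000
  f(c_2) = f(-0.815000) = -2.616343
  f(a) × f(c) ≥ 0, new interval: [-0.815000, -0.100000]

After 2 iteration(s), the approximation is c_2 = -0.815000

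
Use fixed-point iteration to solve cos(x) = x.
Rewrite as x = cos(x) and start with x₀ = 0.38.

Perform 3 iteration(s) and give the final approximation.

Equation: cos(x) = x
Fixed-point form: x = cos(x)
x₀ = 0.38

x_1 = g(0.380000) = 0.928665
x_2 = g(0.928665) = 0.598904
x_3 = g(0.598904) = 0.825954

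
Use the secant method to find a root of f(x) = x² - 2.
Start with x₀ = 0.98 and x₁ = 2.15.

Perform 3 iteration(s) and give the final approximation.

f(x) = x² - 2
x₀ = 0.98, x₁ = 2.15

Secant formula: x_{n+1} = x_n - f(x_n)(x_n - x_{n-1})/(f(x_n) - f(x_{n-1}))

Iteration 1:
  f(0.980000) = -1.039600
  f(2.150000) = 2.622500
  x_2 = 2.150000 - 2.622500×(2.150000 - 0.980000)/(2.622500 - (-1.039600))
       = 1.312141
Iteration 2:
  f(2.150000) = 2.622500
  f(1.312141) = -0.278287
  x_3 = 1.312141 - (-0.278287)×(1.312141 - 2.150000)/(-0.278287 - 2.622500)
       = 1.392521
Iteration 3:
  f(1.312141) = -0.278287
  f(1.392521) = -0.060886
  x_4 = 1.392521 - (-0.060886)×(1.392521 - 1.312141)/(-0.060886 - (-0.278287))
       = 1.415032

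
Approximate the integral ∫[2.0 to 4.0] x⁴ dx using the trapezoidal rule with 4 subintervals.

f(x) = x⁴
a = 2.0, b = 4.0, n = 4
h = (b - a)/n = 0.500000

Trapezoidal rule: (h/2)[f(x₀) + 2f(x₁) + 2f(x₂) + ... + f(xₙ)]

x_0 = 2.0000, f(x_0) = 16.000000, coefficient = 1
x_1 = 2.5000, f(x_1) = 39.062500, coefficient = 2
x_2 = 3.0000, f(x_2) = 81.000000, coefficient = 2
x_3 = 3.5000, f(x_3) = 150.062500, coefficient = 2
x_4 = 4.0000, f(x_4) = 256.000000, coefficient = 1

I ≈ (0.500000/2) × 812.250000 = 203.062500
Exact value: 198.400000
Error: 4.662500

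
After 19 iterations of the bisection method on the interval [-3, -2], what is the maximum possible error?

Bisection error bound: |error| ≤ (b-a)/2^n
|error| ≤ (-2 - (-3))/2^19 = 1/2^19
|error| ≤ 0.0000019073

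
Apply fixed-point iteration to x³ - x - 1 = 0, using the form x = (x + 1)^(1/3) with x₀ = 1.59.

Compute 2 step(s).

Equation: x³ - x - 1 = 0
Fixed-point form: x = (x + 1)^(1/3)
x₀ = 1.59

x_1 = g(1.590000) = 1.373304
x_2 = g(1.373304) = 1.333883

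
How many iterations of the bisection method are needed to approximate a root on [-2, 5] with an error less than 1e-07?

We need (b-a)/2^n ≤ 1e-07
(5 - (-2))/2^n ≤ 1e-07
7/2^n ≤ 1e-07
2^n ≥ 70000000
n ≥ log₂(70000000) = 26.06
n ≥ 27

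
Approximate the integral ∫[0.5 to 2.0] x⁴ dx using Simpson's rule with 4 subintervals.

f(x) = x⁴
a = 0.5, b = 2.0, n = 4
h = (b - a)/n = 0.375000

Simpson's rule: (h/3)[f(x₀) + 4f(x₁) + 2f(x₂) + ... + f(xₙ)]

x_0 = 0.5000, f(x_0) = 0.062500, coefficient = 1
x_1 = 0.8750, f(x_1) = 0.586182, coefficient = 4
x_2 = 1.2500, f(x_2) = 2.441406, coefficient = 2
x_3 = 1.6250, f(x_3) = 6.972900, coefficient = 4
x_4 = 2.0000, f(x_4) = 16.000000, coefficient = 1

I ≈ (0.375000/3) × 51.181641 = 6.397705
Exact value: 6.393750
Error: 0.003955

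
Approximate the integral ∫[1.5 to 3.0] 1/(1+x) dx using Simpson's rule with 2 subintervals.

f(x) = 1/(1+x)
a = 1.5, b = 3.0, n = 2
h = (b - a)/n = 0.750000

Simpson's rule: (h/3)[f(x₀) + 4f(x₁) + 2f(x₂) + ... + f(xₙ)]

x_0 = 1.5000, f(x_0) = 0.400000, coefficient = 1
x_1 = 2.2500, f(x_1) = 0.307692, coefficient = 4
x_2 = 3.0000, f(x_2) = 0.250000, coefficient = 1

I ≈ (0.750000/3) × 1.880769 = 0.470192
Exact value: 0.470004
Error: 0.000189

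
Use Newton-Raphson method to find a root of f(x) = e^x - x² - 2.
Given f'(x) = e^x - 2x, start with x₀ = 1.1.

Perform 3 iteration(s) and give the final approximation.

f(x) = e^x - x² - 2
f'(x) = e^x - 2x
x₀ = 1.1

Newton-Raphson formula: x_{n+1} = x_n - f(x_n)/f'(x_n)

Iteration 1:
  f(1.100000) = -0.205834
  f'(1.100000) = 0.804166
  x_1 = 1.100000 - (-0.205834)/0.804166 = 1.355960
Iteration 2:
  f(1.355960) = 0.041856
  f'(1.355960) = 1.168564
  x_2 = 1.355960 - 0.041856/1.168564 = 1.320141
Iteration 3:
  f(1.320141) = 0.001177
  f'(1.320141) = 1.103667
  x_3 = 1.320141 - 0.001177/1.103667 = 1.319075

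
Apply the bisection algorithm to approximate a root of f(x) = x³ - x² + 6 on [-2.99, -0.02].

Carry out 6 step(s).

f(x) = x³ - x² + 6
Initial interval: [-2.99, -0.02]

Iteration 1:
  c_1 = (-2.990000 + (-0.020000))/2 = -1.505000
  f(c_1) = f(-1.505000) = 0.326112
  f(a) × f(c) < 0, new interval: [-2.990000, -1.505000]
Iteration 2:
  c_2 = (-2.990000 + (-1.505000))/2 = -2.247500
  f(c_2) = f(-2.247500) = -10.403955
  f(a) × f(c) ≥ 0, new interval: [-2.247500, -1.505000]
Iteration 3:
  c_3 = (-2.247500 + (-1.505000))/2 = -1.876250
  f(c_3) = f(-1.876250) = -4.125303
  f(a) × f(c) ≥ 0, new interval: [-1.876250, -1.505000]
Iteration 4:
  c_4 = (-1.876250 + (-1.505000))/2 = -1.690625
  f(c_4) = f(-1.690625) = -1.690379
  f(a) × f(c) ≥ 0, new interval: [-1.690625, -1.505000]
Iteration 5:
  c_5 = (-1.690625 + (-1.505000))/2 = -1.597813
  f(c_5) = f(-1.597813) = -0.632228
  f(a) × f(c) ≥ 0, new interval: [-1.597813, -1.505000]
Iteration 6:
  c_6 = (-1.597813 + (-1.505000))/2 = -1.551406
  f(c_6) = f(-1.551406) = -0.140881
  f(a) × f(c) ≥ 0, new interval: [-1.551406, -1.505000]

After 6 iteration(s), the approximation is c_6 = -1.551406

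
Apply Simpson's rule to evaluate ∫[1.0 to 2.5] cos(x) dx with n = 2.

f(x) = cos(x)
a = 1.0, b = 2.5, n = 2
h = (b - a)/n = 0.750000

Simpson's rule: (h/3)[f(x₀) + 4f(x₁) + 2f(x₂) + ... + f(xₙ)]

x_0 = 1.0000, f(x_0) = 0.540302, coefficient = 1
x_1 = 1.7500, f(x_1) = -0.178246, coefficient = 4
x_2 = 2.5000, f(x_2) = -0.801144, coefficient = 1

I ≈ (0.750000/3) × -0.973826 = -0.243456
Exact value: -0.242999
Error: 0.000458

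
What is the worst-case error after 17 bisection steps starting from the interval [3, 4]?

Bisection error bound: |error| ≤ (b-a)/2^n
|error| ≤ (4 - 3)/2^17 = 1/2^17
|error| ≤ 0.0000076294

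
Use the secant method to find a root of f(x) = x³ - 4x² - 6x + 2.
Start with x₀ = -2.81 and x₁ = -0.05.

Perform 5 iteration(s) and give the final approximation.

f(x) = x³ - 4x² - 6x + 2
x₀ = -2.81, x₁ = -0.05

Secant formula: x_{n+1} = x_n - f(x_n)(x_n - x_{n-1})/(f(x_n) - f(x_{n-1}))

Iteration 1:
  f(-2.810000) = -34.912441
  f(-0.050000) = 2.289875
  x_2 = -0.050000 - 2.289875×(-0.050000 - (-2.810000))/(2.289875 - (-34.912441))
       = -0.219883
Iteration 2:
  f(-0.050000) = 2.289875
  f(-0.219883) = 3.115274
  x_3 = -0.219883 - 3.115274×(-0.219883 - (-0.050000))/(3.115274 - 2.289875)
       = 0.421301
Iteration 3:
  f(-0.219883) = 3.115274
  f(0.421301) = -1.163007
  x_4 = 0.421301 - (-1.163007)×(0.421301 - (-0.219883))/(-1.163007 - 3.115274)
       = 0.247002
Iteration 4:
  f(0.421301) = -1.163007
  f(0.247002) = 0.289020
  x_5 = 0.247002 - 0.289020×(0.247002 - 0.421301)/(0.289020 - (-1.163007))
       = 0.281695
Iteration 5:
  f(0.247002) = 0.289020
  f(0.281695) = 0.014772
  x_6 = 0.281695 - 0.014772×(0.281695 - 0.247002)/(0.014772 - 0.289020)
       = 0.283564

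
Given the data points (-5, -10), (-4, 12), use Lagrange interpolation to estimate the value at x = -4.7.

Lagrange interpolation formula:
P(x) = Σ yᵢ × Lᵢ(x)
where Lᵢ(x) = Π_{j≠i} (x - xⱼ)/(xᵢ - xⱼ)

L_0(-4.7) = (-4.7 - (-4))/(-5 - (-4)) = 0.700000
L_1(-4.7) = (-4.7 - (-5))/(-4 - (-5)) = 0.300000

P(-4.7) = (-10)×L_0(-4.7) + 12×L_1(-4.7)
P(-4.7) = -3.400000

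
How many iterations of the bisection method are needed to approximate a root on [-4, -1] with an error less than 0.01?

We need (b-a)/2^n ≤ 0.01
(-1 - (-4))/2^n ≤ 0.01
3/2^n ≤ 0.01
2^n ≥ 300
n ≥ log₂(300) = 8.23
n ≥ 9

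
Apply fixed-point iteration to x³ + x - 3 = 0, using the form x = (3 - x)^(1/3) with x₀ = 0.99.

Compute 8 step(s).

Equation: x³ + x - 3 = 0
Fixed-point form: x = (3 - x)^(1/3)
x₀ = 0.99

x_1 = g(0.990000) = 1.262017
x_2 = g(1.262017) = 1.202306
x_3 = g(1.202306) = 1.215921
x_4 = g(1.215921) = 1.212843
x_5 = g(1.212843) = 1.213540
x_6 = g(1.213540) = 1.213383
x_7 = g(1.213383) = 1.213418
x_8 = g(1.213418) = 1.213410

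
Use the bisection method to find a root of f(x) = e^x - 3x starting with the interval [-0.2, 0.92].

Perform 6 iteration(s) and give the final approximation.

f(x) = e^x - 3x
Initial interval: [-0.2, 0.92]

Iteration 1:
  c_1 = (-0.200000 + 0.920000)/2 = 0.360000
  f(c_1) = f(0.360000) = 0.353329
  f(a) × f(c) ≥ 0, new interval: [0.360000, 0.920000]
Iteration 2:
  c_2 = (0.360000 + 0.920000)/2 = 0.640000
  f(c_2) = f(0.640000) = -0.023519
  f(a) × f(c) < 0, new interval: [0.360000, 0.640000]
Iteration 3:
  c_3 = (0.360000 + 0.640000)/2 = 0.500000
  f(c_3) = f(0.500000) = 0.148721
  f(a) × f(c) ≥ 0, new interval: [0.500000, 0.640000]
Iteration 4:
  c_4 = (0.500000 + 0.640000)/2 = 0.570000
  f(c_4) = f(0.570000) = 0.058267
  f(a) × f(c) ≥ 0, new interval: [0.570000, 0.640000]
Iteration 5:
  c_5 = (0.570000 + 0.640000)/2 = 0.605000
  f(c_5) = f(0.605000) = 0.016252
  f(a) × f(c) ≥ 0, new interval: [0.605000, 0.640000]
Iteration 6:
  c_6 = (0.605000 + 0.640000)/2 = 0.622500
  f(c_6) = f(0.622500) = -0.003919
  f(a) × f(c) < 0, new interval: [0.605000, 0.622500]

After 6 iteration(s), the approximation is c_6 = 0.622500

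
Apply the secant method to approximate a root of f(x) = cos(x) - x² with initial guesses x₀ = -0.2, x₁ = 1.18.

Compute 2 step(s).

f(x) = cos(x) - x²
x₀ = -0.2, x₁ = 1.18

Secant formula: x_{n+1} = x_n - f(x_n)(x_n - x_{n-1})/(f(x_n) - f(x_{n-1}))

Iteration 1:
  f(-0.200000) = 0.940067
  f(1.180000) = -1.011475
  x_2 = 1.180000 - (-1.011475)×(1.180000 - (-0.200000))/(-1.011475 - 0.940067)
       = 0.464752
Iteration 2:
  f(1.180000) = -1.011475
  f(0.464752) = 0.677938
  x_3 = 0.464752 - 0.677938×(0.464752 - 1.180000)/(0.677938 - (-1.011475))
       = 0.751771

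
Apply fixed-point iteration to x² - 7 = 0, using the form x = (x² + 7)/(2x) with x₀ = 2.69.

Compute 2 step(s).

Equation: x² - 7 = 0
Fixed-point form: x = (x² + 7)/(2x)
x₀ = 2.69

x_1 = g(2.690000) = 2.646115
x_2 = g(2.646115) = 2.645751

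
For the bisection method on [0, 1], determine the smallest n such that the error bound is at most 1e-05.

We need (b-a)/2^n ≤ 1e-05
(1 - 0)/2^n ≤ 1e-05
1/2^n ≤ 1e-05
2^n ≥ 100000
n ≥ log₂(100000) = 16.61
n ≥ 17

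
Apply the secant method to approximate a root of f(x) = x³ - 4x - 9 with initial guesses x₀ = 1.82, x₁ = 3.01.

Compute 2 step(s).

f(x) = x³ - 4x - 9
x₀ = 1.82, x₁ = 3.01

Secant formula: x_{n+1} = x_n - f(x_n)(x_n - x_{n-1})/(f(x_n) - f(x_{n-1}))

Iteration 1:
  f(1.820000) = -10.251432
  f(3.010000) = 6.230901
  x_2 = 3.010000 - 6.230901×(3.010000 - 1.820000)/(6.230901 - (-10.251432))
       = 2.560138
Iteration 2:
  f(3.010000) = 6.230901
  f(2.560138) = -2.460620
  x_3 = 2.560138 - (-2.460620)×(2.560138 - 3.010000)/(-2.460620 - 6.230901)
       = 2.687497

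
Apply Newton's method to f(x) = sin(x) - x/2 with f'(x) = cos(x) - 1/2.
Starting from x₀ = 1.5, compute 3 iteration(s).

f(x) = sin(x) - x/2
f'(x) = cos(x) - 1/2
x₀ = 1.5

Newton-Raphson formula: x_{n+1} = x_n - f(x_n)/f'(x_n)

Iteration 1:
  f(1.500000) = 0.247495
  f'(1.500000) = -0.429263
  x_1 = 1.500000 - 0.247495/(-0.429263) = 2.076558
Iteration 2:
  f(2.076558) = -0.163473
  f'(2.076558) = -0.984474
  x_2 = 2.076558 - (-0.163473)/(-0.984474) = 1.910507
Iteration 3:
  f(1.910507) = -0.012402
  f'(1.910507) = -0.833214
  x_3 = 1.910507 - (-0.012402)/(-0.833214) = 1.895622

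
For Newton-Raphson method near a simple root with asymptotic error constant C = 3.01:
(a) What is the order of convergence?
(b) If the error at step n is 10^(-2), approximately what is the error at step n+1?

(a) Newton-Raphson has quadratic (order 2) convergence near simple roots.
    This means |e_{n+1}| ≈ C|e_n|².

(b) With |e_n| = 10^(-2) and C = 3.01:
    |e_{n+1}| ≈ 3.01 × (10^(-2))² = 3.01 × 10^(-4)

(a) 2 (quadratic); (b) |e_{n+1}| ≈ 3.010e-04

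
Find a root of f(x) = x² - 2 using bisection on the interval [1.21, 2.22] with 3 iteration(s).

f(x) = x² - 2
Initial interval: [1.21, 2.22]

Iteration 1:
  c_1 = (1.210000 + 2.220000)/2 = 1.715000
  f(c_1) = f(1.715000) = 0.941225
  f(a) × f(c) < 0, new interval: [1.210000, 1.715000]
Iteration 2:
  c_2 = (1.210000 + 1.715000)/2 = 1.462500
  f(c_2) = f(1.462500) = 0.138906
  f(a) × f(c) < 0, new interval: [1.210000, 1.462500]
Iteration 3:
  c_3 = (1.210000 + 1.462500)/2 = 1.336250
  f(c_3) = f(1.336250) = -0.214436
  f(a) × f(c) ≥ 0, new interval: [1.336250, 1.462500]

After 3 iteration(s), the approximation is c_3 = 1.336250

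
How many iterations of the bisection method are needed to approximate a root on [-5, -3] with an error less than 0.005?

We need (b-a)/2^n ≤ 0.005
(-3 - (-5))/2^n ≤ 0.005
2/2^n ≤ 0.005
2^n ≥ 400
n ≥ log₂(400) = 8.64
n ≥ 9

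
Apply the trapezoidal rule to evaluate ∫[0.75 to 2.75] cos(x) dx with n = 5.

f(x) = cos(x)
a = 0.75, b = 2.75, n = 5
h = (b - a)/n = 0.400000

Trapezoidal rule: (h/2)[f(x₀) + 2f(x₁) + 2f(x₂) + ... + f(xₙ)]

x_0 = 0.7500, f(x_0) = 0.731689, coefficient = 1
x_1 = 1.1500, f(x_1) = 0.408487, coefficient = 2
x_2 = 1.5500, f(x_2) = 0.020795, coefficient = 2
x_3 = 1.9500, f(x_3) = -0.370181, coefficient = 2
x_4 = 2.3500, f(x_4) = -0.702713, coefficient = 2
x_5 = 2.7500, f(x_5) = -0.924302, coefficient = 1

I ≈ (0.400000/2) × -1.479837 = -0.295967
Exact value: -0.299978
Error: 0.004010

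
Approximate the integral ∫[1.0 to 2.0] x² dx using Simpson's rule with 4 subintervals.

f(x) = x²
a = 1.0, b = 2.0, n = 4
h = (b - a)/n = 0.250000

Simpson's rule: (h/3)[f(x₀) + 4f(x₁) + 2f(x₂) + ... + f(xₙ)]

x_0 = 1.0000, f(x_0) = 1.000000, coefficient = 1
x_1 = 1.2500, f(x_1) = 1.562500, coefficient = 4
x_2 = 1.5000, f(x_2) = 2.250000, coefficient = 2
x_3 = 1.7500, f(x_3) = 3.062500, coefficient = 4
x_4 = 2.0000, f(x_4) = 4.000000, coefficient = 1

I ≈ (0.250000/3) × 28.000000 = 2.333333
Exact value: 2.333333
Error: 0.000000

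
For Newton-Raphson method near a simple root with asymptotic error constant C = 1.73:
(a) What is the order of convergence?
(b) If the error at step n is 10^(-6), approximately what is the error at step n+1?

(a) Newton-Raphson has quadratic (order 2) convergence near simple roots.
    This means |e_{n+1}| ≈ C|e_n|².

(b) With |e_n| = 10^(-6) and C = 1.73:
    |e_{n+1}| ≈ 1.73 × (10^(-6))² = 1.73 × 10^(-12)

(a) 2 (quadratic); (b) |e_{n+1}| ≈ 1.730e-12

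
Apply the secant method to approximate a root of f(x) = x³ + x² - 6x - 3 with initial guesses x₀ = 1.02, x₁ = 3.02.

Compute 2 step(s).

f(x) = x³ + x² - 6x - 3
x₀ = 1.02, x₁ = 3.02

Secant formula: x_{n+1} = x_n - f(x_n)(x_n - x_{n-1})/(f(x_n) - f(x_{n-1}))

Iteration 1:
  f(1.020000) = -7.018392
  f(3.020000) = 15.544008
  x_2 = 3.020000 - 15.544008×(3.020000 - 1.020000)/(15.544008 - (-7.018392))
       = 1.642132
Iteration 2:
  f(3.020000) = 15.544008
  f(1.642132) = -5.728027
  x_3 = 1.642132 - (-5.728027)×(1.642132 - 3.020000)/(-5.728027 - 15.544008)
       = 2.013157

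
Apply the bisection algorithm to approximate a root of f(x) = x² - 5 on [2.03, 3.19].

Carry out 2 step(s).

f(x) = x² - 5
Initial interval: [2.03, 3.19]

Iteration 1:
  c_1 = (2.030000 + 3.190000)/2 = 2.610000
  f(c_1) = f(2.610000) = 1.812100
  f(a) × f(c) < 0, new interval: [2.030000, 2.610000]
Iteration 2:
  c_2 = (2.030000 + 2.610000)/2 = 2.320000
  f(c_2) = f(2.320000) = 0.382400
  f(a) × f(c) < 0, new interval: [2.030000, 2.320000]

After 2 iteration(s), the approximation is c_2 = 2.320000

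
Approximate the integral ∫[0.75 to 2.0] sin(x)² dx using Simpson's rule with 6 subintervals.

f(x) = sin(x)²
a = 0.75, b = 2.0, n = 6
h = (b - a)/n = 0.208333

Simpson's rule: (h/3)[f(x₀) + 4f(x₁) + 2f(x₂) + ... + f(xₙ)]

x_0 = 0.7500, f(x_0) = 0.464631, coefficient = 1
x_1 = 0.9583, f(x_1) = 0.669508, coefficient = 4
x_2 = 1.1667, f(x_2) = 0.845379, coefficient = 2
x_3 = 1.3750, f(x_3) = 0.962151, coefficient = 4
x_4 = 1.5833, f(x_4) = 0.999843, coefficient = 2
x_5 = 1.7917, f(x_5) = 0.952004, coefficient = 4
x_6 = 2.0000, f(x_6) = 0.826822, coefficient = 1

I ≈ (0.208333/3) × 15.316551 = 1.063649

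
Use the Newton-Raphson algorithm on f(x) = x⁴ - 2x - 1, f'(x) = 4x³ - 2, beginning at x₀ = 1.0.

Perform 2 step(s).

f(x) = x⁴ - 2x - 1
f'(x) = 4x³ - 2
x₀ = 1.0

Newton-Raphson formula: x_{n+1} = x_n - f(x_n)/f'(x_n)

Iteration 1:
  f(1.000000) = -2.000000
  f'(1.000000) = 2.000000
  x_1 = 1.000000 - (-2.000000)/2.000000 = 2.000000
Iteration 2:
  f(2.000000) = 11.000000
  f'(2.000000) = 30.000000
  x_2 = 2.000000 - 11.000000/30.000000 = 1.633333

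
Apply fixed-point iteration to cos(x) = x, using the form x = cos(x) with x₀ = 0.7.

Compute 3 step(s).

Equation: cos(x) = x
Fixed-point form: x = cos(x)
x₀ = 0.7

x_1 = g(0.700000) = 0.764842
x_2 = g(0.764842) = 0.721492
x_3 = g(0.721492) = 0.750821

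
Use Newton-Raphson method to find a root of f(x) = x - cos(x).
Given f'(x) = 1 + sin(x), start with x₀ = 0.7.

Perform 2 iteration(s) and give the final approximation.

f(x) = x - cos(x)
f'(x) = 1 + sin(x)
x₀ = 0.7

Newton-Raphson formula: x_{n+1} = x_n - f(x_n)/f'(x_n)

Iteration 1:
  f(0.700000) = -0.064842
  f'(0.700000) = 1.644218
  x_1 = 0.700000 - (-0.064842)/1.644218 = 0.739436
Iteration 2:
  f(0.739436) = 0.000588
  f'(0.739436) = 1.673872
  x_2 = 0.739436 - 0.000588/1.673872 = 0.739085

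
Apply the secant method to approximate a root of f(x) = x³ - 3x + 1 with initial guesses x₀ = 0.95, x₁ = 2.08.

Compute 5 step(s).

f(x) = x³ - 3x + 1
x₀ = 0.95, x₁ = 2.08

Secant formula: x_{n+1} = x_n - f(x_n)(x_n - x_{n-1})/(f(x_n) - f(x_{n-1}))

Iteration 1:
  f(0.950000) = -0.992625
  f(2.080000) = 3.758912
  x_2 = 2.080000 - 3.758912×(2.080000 - 0.950000)/(3.758912 - (-0.992625))
       = 1.186064
Iteration 2:
  f(2.080000) = 3.758912
  f(1.186064) = -0.889699
  x_3 = 1.186064 - (-0.889699)×(1.186064 - 2.080000)/(-0.889699 - 3.758912)
       = 1.357155
Iteration 3:
  f(1.186064) = -0.889699
  f(1.357155) = -0.571763
  x_4 = 1.357155 - (-0.571763)×(1.357155 - 1.186064)/(-0.571763 - (-0.889699))
       = 1.664837
Iteration 4:
  f(1.357155) = -0.571763
  f(1.664837) = 0.619890
  x_5 = 1.664837 - 0.619890×(1.664837 - 1.357155)/(0.619890 - (-0.571763))
       = 1.504783
Iteration 5:
  f(1.664837) = 0.619890
  f(1.504783) = -0.106961
  x_6 = 1.504783 - (-0.106961)×(1.504783 - 1.664837)/(-0.106961 - 0.619890)
       = 1.528336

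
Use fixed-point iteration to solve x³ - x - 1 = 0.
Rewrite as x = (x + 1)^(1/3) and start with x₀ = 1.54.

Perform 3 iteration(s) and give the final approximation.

Equation: x³ - x - 1 = 0
Fixed-point form: x = (x + 1)^(1/3)
x₀ = 1.54

x_1 = g(1.540000) = 1.364409
x_2 = g(1.364409) = 1.332215
x_3 = g(1.332215) = 1.326140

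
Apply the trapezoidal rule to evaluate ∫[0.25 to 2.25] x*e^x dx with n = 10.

f(x) = x*e^x
a = 0.25, b = 2.25, n = 10
h = (b - a)/n = 0.200000

Trapezoidal rule: (h/2)[f(x₀) + 2f(x₁) + 2f(x₂) + ... + f(xₙ)]

x_0 = 0.2500, f(x_0) = 0.321006, coefficient = 1
x_1 = 0.4500, f(x_1) = 0.705740, coefficient = 2
x_2 = 0.6500, f(x_2) = 1.245102, coefficient = 2
x_3 = 0.8500, f(x_3) = 1.988700, coefficient = 2
x_4 = 1.0500, f(x_4) = 3.000534, coefficient = 2
x_5 = 1.2500, f(x_5) = 4.362929, coefficient = 2
x_6 = 1.4500, f(x_6) = 6.181516, coefficient = 2
x_7 = 1.6500, f(x_7) = 8.591517, coefficient = 2
x_8 = 1.8500, f(x_8) = 11.765666, coefficient = 2
x_9 = 2.0500, f(x_9) = 15.924197, coefficient = 2
x_10 = 2.2500, f(x_10) = 21.347406, coefficient = 1

I ≈ (0.200000/2) × 129.200213 = 12.920021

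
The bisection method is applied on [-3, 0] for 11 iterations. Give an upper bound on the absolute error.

Bisection error bound: |error| ≤ (b-a)/2^n
|error| ≤ (0 - (-3))/2^11 = 3/2^11
|error| ≤ 0.0014648438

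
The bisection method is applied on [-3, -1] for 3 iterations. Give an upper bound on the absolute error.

Bisection error bound: |error| ≤ (b-a)/2^n
|error| ≤ (-1 - (-3))/2^3 = 2/2^3
|error| ≤ 0.2500000000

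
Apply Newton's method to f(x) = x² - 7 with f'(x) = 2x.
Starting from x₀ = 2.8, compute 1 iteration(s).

f(x) = x² - 7
f'(x) = 2x
x₀ = 2.8

Newton-Raphson formula: x_{n+1} = x_n - f(x_n)/f'(x_n)

Iteration 1:
  f(2.800000) = 0.840000
  f'(2.800000) = 5.600000
  x_1 = 2.800000 - 0.840000/5.600000 = 2.650000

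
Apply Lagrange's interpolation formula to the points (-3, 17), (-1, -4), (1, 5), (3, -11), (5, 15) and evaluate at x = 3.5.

Lagrange interpolation formula:
P(x) = Σ yᵢ × Lᵢ(x)
where Lᵢ(x) = Π_{j≠i} (x - xⱼ)/(xᵢ - xⱼ)

L_0(3.5) = (3.5 - (-1))/(-3 - (-1)) × (3.5 - 1)/(-3 - 1) × (3.5 - 3)/(-3 - 3) × (3.5 - 5)/(-3 - 5) = -0.021973
L_1(3.5) = (3.5 - (-3))/(-1 - (-3)) × (3.5 - 1)/(-1 - 1) × (3.5 - 3)/(-1 - 3) × (3.5 - 5)/(-1 - 5) = 0.126953
L_2(3.5) = (3.5 - (-3))/(1 - (-3)) × (3.5 - (-1))/(1 - (-1)) × (3.5 - 3)/(1 - 3) × (3.5 - 5)/(1 - 5) = -0.342773
L_3(3.5) = (3.5 - (-3))/(3 - (-3)) × (3.5 - (-1))/(3 - (-1)) × (3.5 - 1)/(3 - 1) × (3.5 - 5)/(3 - 5) = 1.142578
L_4(3.5) = (3.5 - (-3))/(5 - (-3)) × (3.5 - (-1))/(5 - (-1)) × (3.5 - 1)/(5 - 1) × (3.5 - 3)/(5 - 3) = 0.095215

P(3.5) = 17×L_0(3.5) + (-4)×L_1(3.5) + 5×L_2(3.5) + (-11)×L_3(3.5) + 15×L_4(3.5)
P(3.5) = -13.735352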